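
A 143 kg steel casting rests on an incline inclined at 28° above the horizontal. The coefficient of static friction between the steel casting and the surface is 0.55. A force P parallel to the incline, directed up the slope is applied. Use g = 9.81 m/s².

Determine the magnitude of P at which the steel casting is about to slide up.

At impending motion up the slope, friction acts down-slope at its limit: f = μ_s N.
P is parallel to the surface, so N = m g cos θ = 1240 N.
Along the incline: P = m g sin θ + μ_s N = 659 + 0.55×1240 = 1340 N.

P ≈ 1340 N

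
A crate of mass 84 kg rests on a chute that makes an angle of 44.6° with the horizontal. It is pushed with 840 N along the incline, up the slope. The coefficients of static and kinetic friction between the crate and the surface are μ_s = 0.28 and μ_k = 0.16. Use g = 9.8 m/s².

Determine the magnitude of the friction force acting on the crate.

Normal force: N = m g cos θ = 84 × 9.8 × cos 44.6° = 586.1 N.
The friction needed for equilibrium is m g sin θ − P = 578 − 840 = -262 N, measured positive up-slope.
Maximum static friction available: μ_s N = 0.28 × 586.1 = 164.1 N.
|-262| exceeds 164.1 N, so the crate slips up-slope; friction is kinetic, f = μ_k N = 0.16×586.1 = 93.8 N.

f ≈ 93.8 N (down the incline)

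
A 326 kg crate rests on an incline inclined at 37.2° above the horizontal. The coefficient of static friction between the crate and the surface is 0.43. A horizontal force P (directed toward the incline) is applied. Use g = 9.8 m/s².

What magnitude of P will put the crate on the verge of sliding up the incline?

P ≈ 5640 N

At impending motion up the slope, friction acts down-slope at its limit: f = μ_s N.
Perpendicular to the incline: N = m g cos θ + P sin θ.
Along the incline: P cos θ = m g sin θ + μ_s N = m g sin θ + μ_s (m g cos θ + P sin θ).
Solving, P (cos θ − μ_s sin θ) = m g (sin θ + μ_s cos θ), so P = 326×9.8×(sin 37.2° + 0.43 cos 37.2°)/(cos 37.2° − 0.43 sin 37.2°) = 3190×0.9471/0.5366 = 5640 N.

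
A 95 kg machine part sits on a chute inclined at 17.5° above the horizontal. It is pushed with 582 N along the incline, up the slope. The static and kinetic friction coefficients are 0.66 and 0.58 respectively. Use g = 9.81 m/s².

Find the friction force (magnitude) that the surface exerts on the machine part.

Perpendicular to the surface, N = m g cos θ = 95·9.81·cos 17.5° = 888.8 N.
Parallel to the incline, ΣF = 0 gives f = m g sin θ − P = 280.2 − 582 = -301.8 N (up-slope positive).
Static friction can supply at most μ_s N = 586.6 N.
Since |-301.8| ≤ 586.6 N, no slip — friction simply equals what equilibrium demands.

f ≈ 302 N (down the incline)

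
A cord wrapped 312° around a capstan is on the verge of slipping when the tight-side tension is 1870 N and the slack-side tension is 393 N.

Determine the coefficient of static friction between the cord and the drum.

T₂/T₁ = e^{μβ} → μ = ln(T₂/T₁)/β.
β = 312° = 5.445 rad.
μ = ln(1870/393)/5.445 = ln(4.758)/5.445 = 0.286.

μ ≈ 0.286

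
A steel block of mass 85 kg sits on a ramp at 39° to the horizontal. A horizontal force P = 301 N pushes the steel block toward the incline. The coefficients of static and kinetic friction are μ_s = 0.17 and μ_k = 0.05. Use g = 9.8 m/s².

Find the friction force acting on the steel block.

The horizontal push has a component P sin θ into the surface, so N = m g cos θ + P sin θ = 647.4 + 189.4 = 836.8 N.
Parallel to the incline: P cos θ − m g sin θ = 233.9 − 524.2 = -290.3 N; the friction needed to balance this is 290.3 N acting up the slope.
Maximum static friction: μ_s N = 0.17 × 836.8 = 142.3 N.
The required 290.3 N exceeds the static limit, so the steel block slides down-slope and f = μ_k N = 0.05×836.8 = 41.8 N.

f ≈ 41.8 N (up the incline)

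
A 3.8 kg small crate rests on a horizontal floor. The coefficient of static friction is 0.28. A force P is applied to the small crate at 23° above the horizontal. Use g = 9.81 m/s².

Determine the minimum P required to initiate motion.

N = m g − P sin α (the pull lifts the small crate).
At impending slip, P cos α = μ_s N = μ_s (m g − P sin α).
Solving: P (cos α + μ_s sin α) = μ_s m g → P = 0.28×37.3/(cos 23° + 0.28 sin 23°) = 10.4/1.03 = 10.1 N.

P ≈ 10.1 N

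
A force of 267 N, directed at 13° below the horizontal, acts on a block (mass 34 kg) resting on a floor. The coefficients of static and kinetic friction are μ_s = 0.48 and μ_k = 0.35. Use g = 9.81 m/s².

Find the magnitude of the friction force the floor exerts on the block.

Vertical equilibrium gives N = m g + P sin α = 393.6 N.
For equilibrium, f = P cos α = 267×cos 13° = 260.2 N.
The static-friction limit is μ_s N = 188.9 N.
260.2 > 188.9 N → the block slides; f = μ_k N = 0.35×393.6 = 138 N.

f ≈ 138 N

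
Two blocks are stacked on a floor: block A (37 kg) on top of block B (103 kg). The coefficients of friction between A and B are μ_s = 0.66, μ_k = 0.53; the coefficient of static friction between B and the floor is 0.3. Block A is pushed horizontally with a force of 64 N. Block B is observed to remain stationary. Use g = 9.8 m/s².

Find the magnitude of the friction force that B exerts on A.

Between the blocks, N₁ = m_A g = 362.6 N.
Maximum static friction on A from B: μ_s N₁ = 0.66×362.6 = 239.3 N.
Since P = 64 N ≤ 239.3 N, A does not slip on B; friction on A equals P = 64 N.
B experiences an equal 64 N forward from A (third law). B is in equilibrium, so the floor supplies f₂ = 64 N of static friction (limit μ_s(m_A+m_B)g = 411.6 N, not exceeded).

f ≈ 64 N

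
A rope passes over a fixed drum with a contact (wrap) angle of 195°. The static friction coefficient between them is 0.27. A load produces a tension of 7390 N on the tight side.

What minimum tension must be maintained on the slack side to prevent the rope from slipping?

T_min ≈ 2950 N

Capstan equation at impending slip: T_tight/T_slack = e^{μβ}.
β = 195° = 3.403 rad; e^{μβ} = e^{0.27×3.403} = 2.507.
T_slack = T_tight / e^{μβ} = 7390 / 2.507 = 2950 N.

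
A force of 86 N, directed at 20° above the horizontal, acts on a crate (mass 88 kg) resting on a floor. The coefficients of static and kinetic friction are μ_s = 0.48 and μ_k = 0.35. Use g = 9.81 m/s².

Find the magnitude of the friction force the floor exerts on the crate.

Vertical equilibrium gives N = m g − P sin α = 833.9 N.
For equilibrium, f = P cos α = 86×cos 20° = 80.81 N.
The static-friction limit is μ_s N = 400.3 N.
Since 80.81 N does not exceed the limit, the crate stays at rest and f = 80.8 N.

f ≈ 80.8 N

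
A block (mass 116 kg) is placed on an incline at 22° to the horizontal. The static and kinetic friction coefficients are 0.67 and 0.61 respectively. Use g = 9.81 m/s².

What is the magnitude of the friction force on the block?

f ≈ 426 N (up the incline)

The normal reaction is N = m g cos θ = 1055 N.
Along the slope the weight component is m g sin θ = 426.3 N; friction must supply exactly this, acting up-slope.
The static-friction ceiling is μ_s N = 0.67 × 1055 = 706.9 N.
Since |426.3| ≤ 706.9 N, static friction is sufficient; f equals the required value, not μ_s N.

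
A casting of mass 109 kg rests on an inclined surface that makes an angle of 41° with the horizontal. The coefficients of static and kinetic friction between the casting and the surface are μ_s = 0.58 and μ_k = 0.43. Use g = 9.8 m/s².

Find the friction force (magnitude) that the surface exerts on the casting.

f ≈ 347 N (up the incline)

Perpendicular to the surface, N = m g cos θ = 109·9.8·cos 41° = 806.2 N.
Along the slope the weight component is m g sin θ = 700.8 N; friction must supply exactly this, acting up-slope.
Static friction can supply at most μ_s N = 467.6 N.
Since |700.8| > 467.6 N, static friction cannot hold it; the casting slides down the incline and kinetic friction applies: f = μ_k N = 0.43 × 806.2 = 347 N.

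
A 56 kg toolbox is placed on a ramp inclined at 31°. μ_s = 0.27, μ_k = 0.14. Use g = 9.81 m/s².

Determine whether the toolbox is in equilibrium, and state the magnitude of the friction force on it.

f ≈ 65.9 N

N = m g cos θ = 471 N.
Down-slope weight component: m g sin θ = 283 N.
μ_s N = 127 N.
283 > 127 N, so it slides; kinetic friction f = μ_k N = 0.14×471 = 65.9 N.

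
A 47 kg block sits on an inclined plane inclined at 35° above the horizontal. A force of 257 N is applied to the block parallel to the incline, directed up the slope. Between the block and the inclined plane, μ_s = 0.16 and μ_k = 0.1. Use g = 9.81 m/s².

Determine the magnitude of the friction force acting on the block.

f ≈ 7.46 N (up the incline)

Normal force: N = m g cos θ = 47 × 9.81 × cos 35° = 377.7 N.
The friction needed for equilibrium is m g sin θ − P = 264.5 − 257 = 7.459 N, measured positive up-slope.
Static friction can supply at most μ_s N = 60.43 N.
Since |7.459| ≤ 60.43 N, static friction is sufficient; f equals the required value, not μ_s N.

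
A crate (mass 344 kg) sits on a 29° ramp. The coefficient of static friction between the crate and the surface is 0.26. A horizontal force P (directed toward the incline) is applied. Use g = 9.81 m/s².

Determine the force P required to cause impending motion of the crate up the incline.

P ≈ 3210 N

At impending motion up the slope, friction acts down-slope at its limit: f = μ_s N.
Perpendicular to the incline: N = m g cos θ + P sin θ.
Along the incline: P cos θ = m g sin θ + μ_s N = m g sin θ + μ_s (m g cos θ + P sin θ).
Solving, P (cos θ − μ_s sin θ) = m g (sin θ + μ_s cos θ), so P = 344×9.81×(sin 29° + 0.26 cos 29°)/(cos 29° − 0.26 sin 29°) = 3370×0.7122/0.7486 = 3210 N.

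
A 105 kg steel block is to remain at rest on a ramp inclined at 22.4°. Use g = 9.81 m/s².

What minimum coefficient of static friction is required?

μ_s,min ≈ 0.412

At the slip threshold m g sin θ = μ_s m g cos θ, so μ_s,min = tan θ.
μ_s,min = tan 22.4° = 0.412.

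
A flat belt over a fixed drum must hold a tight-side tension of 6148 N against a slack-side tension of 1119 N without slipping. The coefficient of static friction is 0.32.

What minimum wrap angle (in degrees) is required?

β_min ≈ 305°

T₂/T₁ = e^{μβ} → β = ln(T₂/T₁)/μ.
β = ln(6148/1119)/0.32 = 1.704/0.32 = 5.324 rad.
In degrees: β = 5.324 × 180/π = 305°.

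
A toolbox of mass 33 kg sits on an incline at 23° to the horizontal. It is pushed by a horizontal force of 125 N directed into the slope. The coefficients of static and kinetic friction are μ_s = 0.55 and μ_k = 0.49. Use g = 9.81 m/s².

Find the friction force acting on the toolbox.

Resolve perpendicular to the incline: N = m g cos θ + P sin θ = 33×9.81×cos 23° + 125×sin 23° = 346.8 N.
Along the incline, the net driving force (taking up-slope positive) is P cos θ − m g sin θ = 115.1 − 126.5 = -11.43 N, so equilibrium requires friction f = 11.43 N (up-slope).
Maximum static friction: μ_s N = 0.55 × 346.8 = 190.8 N.
|f_req| = 11.43 ≤ 190.8 N → the toolbox is in equilibrium; friction equals the required value.

f ≈ 11.4 N (up the incline)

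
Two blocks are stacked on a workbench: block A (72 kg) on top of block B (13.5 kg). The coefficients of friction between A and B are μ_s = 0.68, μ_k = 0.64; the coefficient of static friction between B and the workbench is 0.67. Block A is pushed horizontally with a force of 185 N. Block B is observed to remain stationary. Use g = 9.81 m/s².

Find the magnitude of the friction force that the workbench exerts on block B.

f ≈ 185 N

Normal force at the A–B interface: N₁ = m_A g = 706.3 N.
Maximum static friction on A from B: μ_s N₁ = 0.68×706.3 = 480.3 N.
Since P = 185 N ≤ 480.3 N, A does not slip on B; friction on A equals P = 185 N.
B experiences an equal 185 N forward from A (third law). B is in equilibrium, so the floor supplies f₂ = 185 N of static friction (limit μ_s(m_A+m_B)g = 562 N, not exceeded).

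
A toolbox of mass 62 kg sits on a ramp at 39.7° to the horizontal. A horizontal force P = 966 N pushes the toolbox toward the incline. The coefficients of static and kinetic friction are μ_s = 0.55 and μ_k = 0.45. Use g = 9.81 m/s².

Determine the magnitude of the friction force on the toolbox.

f ≈ 355 N (down the incline)

Normal direction: N = m g cos θ + P sin θ = 1085 N.
Parallel to the incline: P cos θ − m g sin θ = 743.2 − 388.5 = 354.7 N; the friction needed to balance this is 354.7 N acting down the slope.
The limit of static friction is μ_s N = 596.8 N.
|f_req| = 354.7 ≤ 596.8 N → the toolbox is in equilibrium; friction equals the required value.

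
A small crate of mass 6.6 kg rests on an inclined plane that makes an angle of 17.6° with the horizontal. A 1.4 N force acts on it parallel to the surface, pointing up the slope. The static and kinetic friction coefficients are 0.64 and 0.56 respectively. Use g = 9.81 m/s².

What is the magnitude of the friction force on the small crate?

Normal force: N = m g cos θ = 6.6 × 9.81 × cos 17.6° = 61.72 N.
Parallel to the incline, ΣF = 0 gives f = m g sin θ − P = 19.58 − 1.4 = 18.18 N (up-slope positive).
Maximum static friction available: μ_s N = 0.64 × 61.72 = 39.5 N.
Since |18.18| ≤ 39.5 N, static friction is sufficient; f equals the required value, not μ_s N.

f ≈ 18.2 N (up the incline)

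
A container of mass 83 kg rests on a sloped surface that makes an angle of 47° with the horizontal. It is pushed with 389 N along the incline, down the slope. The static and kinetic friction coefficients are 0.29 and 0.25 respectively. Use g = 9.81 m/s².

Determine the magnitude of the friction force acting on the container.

f ≈ 139 N (up the incline)

The normal reaction is N = m g cos θ = 555.3 N.
The friction needed for equilibrium is m g sin θ + P = 595.5 + 389 = 984.5 N, measured positive up-slope.
Maximum static friction available: μ_s N = 0.29 × 555.3 = 161 N.
|984.5| exceeds 161 N, so the container slips down-slope; friction is kinetic, f = μ_k N = 0.25×555.3 = 139 N.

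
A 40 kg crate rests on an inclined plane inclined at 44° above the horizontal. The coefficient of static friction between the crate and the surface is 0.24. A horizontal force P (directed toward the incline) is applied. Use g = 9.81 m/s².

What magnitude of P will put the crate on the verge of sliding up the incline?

P ≈ 616 N

At impending motion up the slope, friction acts down-slope at its limit: f = μ_s N.
Perpendicular to the incline: N = m g cos θ + P sin θ.
Along the incline: P cos θ = m g sin θ + μ_s N = m g sin θ + μ_s (m g cos θ + P sin θ).
Solving, P (cos θ − μ_s sin θ) = m g (sin θ + μ_s cos θ), so P = 40×9.81×(sin 44° + 0.24 cos 44°)/(cos 44° − 0.24 sin 44°) = 392×0.8673/0.5526 = 616 N.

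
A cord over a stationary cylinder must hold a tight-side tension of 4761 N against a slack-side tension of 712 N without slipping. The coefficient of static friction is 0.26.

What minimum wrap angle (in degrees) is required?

T₂/T₁ = e^{μβ} → β = ln(T₂/T₁)/μ.
β = ln(4761/712)/0.26 = 1.9/0.26 = 7.308 rad.
In degrees: β = 7.308 × 180/π = 419°.

β_min ≈ 419°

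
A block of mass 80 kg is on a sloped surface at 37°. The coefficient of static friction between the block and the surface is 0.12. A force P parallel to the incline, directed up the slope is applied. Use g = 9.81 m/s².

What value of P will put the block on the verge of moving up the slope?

At impending motion up the slope, friction acts down-slope at its limit: f = μ_s N.
P is parallel to the surface, so N = m g cos θ = 627 N.
Along the incline: P = m g sin θ + μ_s N = 472 + 0.12×627 = 548 N.

P ≈ 548 N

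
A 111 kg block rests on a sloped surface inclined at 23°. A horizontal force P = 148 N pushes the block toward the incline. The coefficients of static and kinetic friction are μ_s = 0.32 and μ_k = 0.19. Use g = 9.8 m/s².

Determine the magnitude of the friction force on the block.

The horizontal push has a component P sin θ into the surface, so N = m g cos θ + P sin θ = 1001 + 57.83 = 1059 N.
Parallel to the incline: P cos θ − m g sin θ = 136.2 − 425 = -288.8 N; the friction needed to balance this is 288.8 N acting up the slope.
The limit of static friction is μ_s N = 338.9 N.
|f_req| = 288.8 ≤ 338.9 N → the block is in equilibrium; friction equals the required value.

f ≈ 289 N (up the incline)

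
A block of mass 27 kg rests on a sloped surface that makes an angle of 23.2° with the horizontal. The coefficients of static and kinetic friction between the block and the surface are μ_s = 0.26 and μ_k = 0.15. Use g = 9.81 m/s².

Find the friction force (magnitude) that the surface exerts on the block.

f ≈ 36.5 N (up the incline)

Perpendicular to the surface, N = m g cos θ = 27·9.81·cos 23.2° = 243.5 N.
Along the slope the weight component is m g sin θ = 104.3 N; friction must supply exactly this, acting up-slope.
The static-friction ceiling is μ_s N = 0.26 × 243.5 = 63.3 N.
Since |104.3| > 63.3 N, static friction cannot hold it; the block slides down the incline and kinetic friction applies: f = μ_k N = 0.15 × 243.5 = 36.5 N.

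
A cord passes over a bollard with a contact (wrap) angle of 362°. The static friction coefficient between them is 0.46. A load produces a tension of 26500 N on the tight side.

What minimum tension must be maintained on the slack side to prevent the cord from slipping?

T_min ≈ 1450 N

Capstan equation at impending slip: T_tight/T_slack = e^{μβ}.
β = 362° = 6.318 rad; e^{μβ} = e^{0.46×6.318} = 18.29.
T_slack = T_tight / e^{μβ} = 26500 / 18.29 = 1450 N.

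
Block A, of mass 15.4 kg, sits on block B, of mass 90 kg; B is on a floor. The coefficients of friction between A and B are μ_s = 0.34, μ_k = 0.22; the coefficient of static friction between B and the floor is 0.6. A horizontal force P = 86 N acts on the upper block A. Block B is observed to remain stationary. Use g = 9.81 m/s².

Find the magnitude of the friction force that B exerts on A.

Normal force at the A–B interface: N₁ = m_A g = 151.1 N.
So the A–B interface can sustain at most μ_s N₁ = 51.37 N of static friction.
P = 86 N exceeds that limit, so A slips over B and the interface friction becomes kinetic: f₁ = μ_k N₁ = 0.22×151.1 = 33.2 N.
By Newton's third law B feels 33.2 N forward from A. With B stationary, the floor's static friction on B balances it: f₂ = 33.2 N (well within μ_s(m_A+m_B)g = 620.4 N).

f ≈ 33.2 N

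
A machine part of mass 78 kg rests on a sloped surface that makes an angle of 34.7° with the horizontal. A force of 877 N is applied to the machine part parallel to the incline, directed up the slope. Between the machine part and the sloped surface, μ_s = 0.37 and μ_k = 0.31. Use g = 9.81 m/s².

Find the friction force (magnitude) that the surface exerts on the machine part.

Perpendicular to the surface, N = m g cos θ = 78·9.81·cos 34.7° = 629.1 N.
The friction needed for equilibrium is m g sin θ − P = 435.6 − 877 = -441.4 N, measured positive up-slope.
The static-friction ceiling is μ_s N = 0.37 × 629.1 = 232.8 N.
Since |-441.4| > 232.8 N, static friction cannot hold it; the machine part slides up the incline and kinetic friction applies: f = μ_k N = 0.31 × 629.1 = 195 N.

f ≈ 195 N (down the incline)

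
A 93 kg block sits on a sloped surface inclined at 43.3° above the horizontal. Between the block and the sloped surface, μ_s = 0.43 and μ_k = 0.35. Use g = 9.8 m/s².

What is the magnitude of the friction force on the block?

f ≈ 232 N (up the incline)

Normal force: N = m g cos θ = 93 × 9.8 × cos 43.3° = 663.3 N.
For equilibrium along the incline, friction must balance the weight component: f = m g sin θ = 625.1 N up the slope.
The static-friction ceiling is μ_s N = 0.43 × 663.3 = 285.2 N.
|625.1| exceeds 285.2 N, so the block slips down-slope; friction is kinetic, f = μ_k N = 0.35×663.3 = 232 N.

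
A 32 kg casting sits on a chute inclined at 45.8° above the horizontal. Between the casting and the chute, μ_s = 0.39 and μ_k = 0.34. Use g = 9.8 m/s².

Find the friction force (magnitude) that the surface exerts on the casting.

Perpendicular to the surface, N = m g cos θ = 32·9.8·cos 45.8° = 218.6 N.
Along the slope the weight component is m g sin θ = 224.8 N; friction must supply exactly this, acting up-slope.
Maximum static friction available: μ_s N = 0.39 × 218.6 = 85.27 N.
Since |224.8| > 85.27 N, static friction cannot hold it; the casting slides down the incline and kinetic friction applies: f = μ_k N = 0.34 × 218.6 = 74.3 N.

f ≈ 74.3 N (up the incline)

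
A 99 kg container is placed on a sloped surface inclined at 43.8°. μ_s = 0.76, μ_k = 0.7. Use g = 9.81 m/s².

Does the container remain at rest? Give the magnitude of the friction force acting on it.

N = m g cos θ = 701 N.
Down-slope weight component: m g sin θ = 672 N.
μ_s N = 533 N.
672 > 533 N, so it slides; kinetic friction f = μ_k N = 0.7×701 = 491 N.

f ≈ 491 N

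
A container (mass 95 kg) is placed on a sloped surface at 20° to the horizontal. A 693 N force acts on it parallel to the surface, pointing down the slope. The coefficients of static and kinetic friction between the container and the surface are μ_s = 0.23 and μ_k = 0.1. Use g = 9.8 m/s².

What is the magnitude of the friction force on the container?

f ≈ 87.5 N (up the incline)

Normal force: N = m g cos θ = 95 × 9.8 × cos 20° = 874.9 N.
The friction needed for equilibrium is m g sin θ + P = 318.4 + 693 = 1011 N, measured positive up-slope.
The static-friction ceiling is μ_s N = 0.23 × 874.9 = 201.2 N.
Since |1011| > 201.2 N, static friction cannot hold it; the container slides down the incline and kinetic friction applies: f = μ_k N = 0.1 × 874.9 = 87.5 N.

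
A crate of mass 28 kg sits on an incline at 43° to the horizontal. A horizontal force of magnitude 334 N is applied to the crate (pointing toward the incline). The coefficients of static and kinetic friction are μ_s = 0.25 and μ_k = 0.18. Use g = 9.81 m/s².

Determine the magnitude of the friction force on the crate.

f ≈ 56.9 N (down the incline)

The horizontal push has a component P sin θ into the surface, so N = m g cos θ + P sin θ = 200.9 + 227.8 = 428.7 N.
Along the incline, the net driving force (taking up-slope positive) is P cos θ − m g sin θ = 244.3 − 187.3 = 56.94 N, so equilibrium requires friction f = -56.94 N (down-slope).
Maximum static friction: μ_s N = 0.25 × 428.7 = 107.2 N.
Since 56.94 N is within the 107.2 N limit, the crate stays put and friction is exactly 56.9 N.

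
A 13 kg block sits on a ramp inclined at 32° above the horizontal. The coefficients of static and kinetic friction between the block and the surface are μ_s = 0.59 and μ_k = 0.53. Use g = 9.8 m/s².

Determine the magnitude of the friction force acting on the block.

The normal reaction is N = m g cos θ = 108 N.
For equilibrium along the incline, friction must balance the weight component: f = m g sin θ = 67.51 N up the slope.
Static friction can supply at most μ_s N = 63.74 N.
|67.51| exceeds 63.74 N, so the block slips down-slope; friction is kinetic, f = μ_k N = 0.53×108 = 57.3 N.

f ≈ 57.3 N (up the incline)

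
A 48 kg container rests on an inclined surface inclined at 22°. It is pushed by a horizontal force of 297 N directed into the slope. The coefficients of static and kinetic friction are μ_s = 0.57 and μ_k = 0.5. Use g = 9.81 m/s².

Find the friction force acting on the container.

Normal direction: N = m g cos θ + P sin θ = 547.9 N.
Along the incline, the net driving force (taking up-slope positive) is P cos θ − m g sin θ = 275.4 − 176.4 = 98.98 N, so equilibrium requires friction f = -98.98 N (down-slope).
The limit of static friction is μ_s N = 312.3 N.
|f_req| = 98.98 ≤ 312.3 N → the container is in equilibrium; friction equals the required value.

f ≈ 99 N (down the incline)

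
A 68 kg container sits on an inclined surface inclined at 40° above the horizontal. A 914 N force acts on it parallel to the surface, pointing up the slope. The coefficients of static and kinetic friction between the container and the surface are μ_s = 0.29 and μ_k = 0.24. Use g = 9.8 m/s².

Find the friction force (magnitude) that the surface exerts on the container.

Normal force: N = m g cos θ = 68 × 9.8 × cos 40° = 510.5 N.
The friction needed for equilibrium is m g sin θ − P = 428.4 − 914 = -485.6 N, measured positive up-slope.
Maximum static friction available: μ_s N = 0.29 × 510.5 = 148 N.
|-485.6| exceeds 148 N, so the container slips up-slope; friction is kinetic, f = μ_k N = 0.24×510.5 = 123 N.

f ≈ 123 N (down the incline)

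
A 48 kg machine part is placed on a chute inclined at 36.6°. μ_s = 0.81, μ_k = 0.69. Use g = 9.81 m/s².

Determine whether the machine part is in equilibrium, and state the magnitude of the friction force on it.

f ≈ 281 N

N = m g cos θ = 378 N.
Down-slope weight component: m g sin θ = 281 N.
μ_s N = 306 N.
281 ≤ 306 N, so it stays put; friction = 281 N.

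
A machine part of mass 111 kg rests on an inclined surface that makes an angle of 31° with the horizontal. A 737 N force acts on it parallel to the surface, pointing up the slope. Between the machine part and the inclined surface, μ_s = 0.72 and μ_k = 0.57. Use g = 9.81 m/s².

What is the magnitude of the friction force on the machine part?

Perpendicular to the surface, N = m g cos θ = 111·9.81·cos 31° = 933.4 N.
The friction needed for equilibrium is m g sin θ − P = 560.8 − 737 = -176.2 N, measured positive up-slope.
Static friction can supply at most μ_s N = 672 N.
Since |-176.2| ≤ 672 N, static friction is sufficient; f equals the required value, not μ_s N.

f ≈ 176 N (down the incline)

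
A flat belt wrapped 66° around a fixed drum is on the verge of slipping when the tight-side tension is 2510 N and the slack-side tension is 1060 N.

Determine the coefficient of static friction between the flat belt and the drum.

μ ≈ 0.748

T₂/T₁ = e^{μβ} → μ = ln(T₂/T₁)/β.
β = 66° = 1.152 rad.
μ = ln(2510/1060)/1.152 = ln(2.368)/1.152 = 0.748.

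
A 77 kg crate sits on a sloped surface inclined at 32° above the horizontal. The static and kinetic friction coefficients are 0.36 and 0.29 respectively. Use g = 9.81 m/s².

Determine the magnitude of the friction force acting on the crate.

Normal force: N = m g cos θ = 77 × 9.81 × cos 32° = 640.6 N.
For equilibrium along the incline, friction must balance the weight component: f = m g sin θ = 400.3 N up the slope.
The static-friction ceiling is μ_s N = 0.36 × 640.6 = 230.6 N.
|400.3| exceeds 230.6 N, so the crate slips down-slope; friction is kinetic, f = μ_k N = 0.29×640.6 = 186 N.

f ≈ 186 N (up the incline)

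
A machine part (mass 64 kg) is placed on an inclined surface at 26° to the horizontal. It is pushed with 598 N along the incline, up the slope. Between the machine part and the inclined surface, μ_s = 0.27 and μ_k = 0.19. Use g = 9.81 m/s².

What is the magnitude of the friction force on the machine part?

f ≈ 107 N (down the incline)

The normal reaction is N = m g cos θ = 564.3 N.
The friction needed for equilibrium is m g sin θ − P = 275.2 − 598 = -322.8 N, measured positive up-slope.
The static-friction ceiling is μ_s N = 0.27 × 564.3 = 152.4 N.
|-322.8| exceeds 152.4 N, so the machine part slips up-slope; friction is kinetic, f = μ_k N = 0.19×564.3 = 107 N.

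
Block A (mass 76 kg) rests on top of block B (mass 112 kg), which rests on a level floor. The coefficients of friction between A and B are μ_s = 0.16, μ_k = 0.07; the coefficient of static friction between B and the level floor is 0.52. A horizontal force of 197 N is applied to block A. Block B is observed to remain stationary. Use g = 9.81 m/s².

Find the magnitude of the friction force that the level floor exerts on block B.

f ≈ 52.2 N

The normal force B exerts on A is simply A's weight, N₁ = 745.6 N.
So the A–B interface can sustain at most μ_s N₁ = 119.3 N of static friction.
Since P = 197 N > 119.3 N, A slides on B; the A–B friction is kinetic: f₁ = μ_k N₁ = 0.07×745.6 = 52.2 N.
B experiences an equal 52.2 N forward from A (third law). B is in equilibrium, so the floor supplies f₂ = 52.2 N of static friction (limit μ_s(m_A+m_B)g = 959 N, not exceeded).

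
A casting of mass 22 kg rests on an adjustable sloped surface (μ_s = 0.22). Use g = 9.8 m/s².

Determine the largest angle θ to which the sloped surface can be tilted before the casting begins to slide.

θ_max ≈ 12.4°

At the slip threshold, m g sin θ = μ_s · m g cos θ, so tan θ = μ_s.
θ_max = arctan(0.22) = 12.4°.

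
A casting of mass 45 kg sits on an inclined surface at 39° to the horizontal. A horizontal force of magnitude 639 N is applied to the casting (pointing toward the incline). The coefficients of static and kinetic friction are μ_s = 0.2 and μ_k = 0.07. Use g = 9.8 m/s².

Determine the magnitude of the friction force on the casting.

f ≈ 52.1 N (down the incline)

Normal direction: N = m g cos θ + P sin θ = 744.9 N.
Parallel to the incline: P cos θ − m g sin θ = 496.6 − 277.5 = 219.1 N; the friction needed to balance this is 219.1 N acting down the slope.
Maximum static friction: μ_s N = 0.2 × 744.9 = 149 N.
The required 219.1 N exceeds the static limit, so the casting slides up-slope and f = μ_k N = 0.07×744.9 = 52.1 N.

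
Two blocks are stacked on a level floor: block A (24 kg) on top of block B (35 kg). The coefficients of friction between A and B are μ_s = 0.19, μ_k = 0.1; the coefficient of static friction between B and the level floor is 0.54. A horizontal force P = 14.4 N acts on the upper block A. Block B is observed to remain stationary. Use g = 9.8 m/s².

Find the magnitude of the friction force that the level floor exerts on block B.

The normal force B exerts on A is simply A's weight, N₁ = 235.2 N.
So the A–B interface can sustain at most μ_s N₁ = 44.69 N of static friction.
Since P = 14.4 N ≤ 44.69 N, A does not slip on B; friction on A equals P = 14.4 N.
B experiences an equal 14.4 N forward from A (third law). B is in equilibrium, so the floor supplies f₂ = 14.4 N of static friction (limit μ_s(m_A+m_B)g = 312.2 N, not exceeded).

f ≈ 14.4 N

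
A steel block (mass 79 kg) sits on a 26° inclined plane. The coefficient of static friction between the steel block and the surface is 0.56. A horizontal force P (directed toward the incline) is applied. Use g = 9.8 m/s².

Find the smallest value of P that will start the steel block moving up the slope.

At impending motion up the slope, friction acts down-slope at its limit: f = μ_s N.
Perpendicular to the incline: N = m g cos θ + P sin θ.
Along the incline: P cos θ = m g sin θ + μ_s N = m g sin θ + μ_s (m g cos θ + P sin θ).
Solving, P (cos θ − μ_s sin θ) = m g (sin θ + μ_s cos θ), so P = 79×9.8×(sin 26° + 0.56 cos 26°)/(cos 26° − 0.56 sin 26°) = 774×0.9417/0.6533 = 1120 N.

P ≈ 1120 N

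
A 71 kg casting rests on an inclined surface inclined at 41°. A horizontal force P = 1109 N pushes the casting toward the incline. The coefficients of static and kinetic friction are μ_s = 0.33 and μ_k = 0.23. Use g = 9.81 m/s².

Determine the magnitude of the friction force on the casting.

The horizontal push has a component P sin θ into the surface, so N = m g cos θ + P sin θ = 525.7 + 727.6 = 1253 N.
Parallel to the incline: P cos θ − m g sin θ = 837 − 457 = 380 N; the friction needed to balance this is 380 N acting down the slope.
Maximum static friction: μ_s N = 0.33 × 1253 = 413.6 N.
Since 380 N is within the 413.6 N limit, the casting stays put and friction is exactly 380 N.

f ≈ 380 N (down the incline)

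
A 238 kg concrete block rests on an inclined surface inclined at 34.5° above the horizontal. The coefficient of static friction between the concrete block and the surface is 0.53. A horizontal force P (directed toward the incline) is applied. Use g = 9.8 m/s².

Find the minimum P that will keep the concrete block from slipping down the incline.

P_min ≈ 269 N

The concrete block tends to slide down (tan θ > μ_s), so at the point of impending slip friction acts up-slope at its limit: f = μ_s N.
Perpendicular to the incline: N = m g cos θ + P sin θ.
Along the incline: P cos θ + μ_s N = m g sin θ, i.e. P cos θ + μ_s (m g cos θ + P sin θ) = m g sin θ.
Solving, P (cos θ + μ_s sin θ) = m g (sin θ − μ_s cos θ), so P = 2330×0.1296/1.124 = 269 N.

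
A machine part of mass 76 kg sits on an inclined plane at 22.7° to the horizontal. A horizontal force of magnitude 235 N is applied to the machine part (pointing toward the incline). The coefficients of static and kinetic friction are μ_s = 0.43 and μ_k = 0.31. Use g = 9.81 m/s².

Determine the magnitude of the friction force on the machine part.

Normal direction: N = m g cos θ + P sin θ = 778.5 N.
Along the incline, the net driving force (taking up-slope positive) is P cos θ − m g sin θ = 216.8 − 287.7 = -70.92 N, so equilibrium requires friction f = 70.92 N (up-slope).
Maximum static friction: μ_s N = 0.43 × 778.5 = 334.8 N.
Since 70.92 N is within the 334.8 N limit, the machine part stays put and friction is exactly 70.9 N.

f ≈ 70.9 N (up the incline)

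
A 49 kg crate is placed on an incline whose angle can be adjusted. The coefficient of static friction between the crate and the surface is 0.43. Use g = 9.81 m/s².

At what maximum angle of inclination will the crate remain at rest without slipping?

θ_max ≈ 23.3°

At the slip threshold, m g sin θ = μ_s · m g cos θ, so tan θ = μ_s.
θ_max = arctan(0.43) = 23.3°.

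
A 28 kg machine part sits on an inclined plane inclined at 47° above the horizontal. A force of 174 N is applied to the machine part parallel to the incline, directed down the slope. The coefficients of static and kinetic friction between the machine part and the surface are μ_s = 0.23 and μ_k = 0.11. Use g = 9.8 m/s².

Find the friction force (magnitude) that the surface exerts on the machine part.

Normal force: N = m g cos θ = 28 × 9.8 × cos 47° = 187.1 N.
The friction needed for equilibrium is m g sin θ + P = 200.7 + 174 = 374.7 N, measured positive up-slope.
Static friction can supply at most μ_s N = 43.04 N.
|374.7| exceeds 43.04 N, so the machine part slips down-slope; friction is kinetic, f = μ_k N = 0.11×187.1 = 20.6 N.

f ≈ 20.6 N (up the incline)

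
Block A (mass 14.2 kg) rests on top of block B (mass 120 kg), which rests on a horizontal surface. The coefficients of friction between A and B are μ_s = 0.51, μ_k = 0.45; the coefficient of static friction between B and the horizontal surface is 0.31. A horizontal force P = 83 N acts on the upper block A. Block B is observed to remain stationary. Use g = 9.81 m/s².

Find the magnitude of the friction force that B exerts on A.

f ≈ 62.7 N

Between the blocks, N₁ = m_A g = 139.3 N.
So the A–B interface can sustain at most μ_s N₁ = 71.04 N of static friction.
Since P = 83 N > 71.04 N, A slides on B; the A–B friction is kinetic: f₁ = μ_k N₁ = 0.45×139.3 = 62.7 N.
By Newton's third law B feels 62.7 N forward from A. With B stationary, the floor's static friction on B balances it: f₂ = 62.7 N (well within μ_s(m_A+m_B)g = 408.1 N).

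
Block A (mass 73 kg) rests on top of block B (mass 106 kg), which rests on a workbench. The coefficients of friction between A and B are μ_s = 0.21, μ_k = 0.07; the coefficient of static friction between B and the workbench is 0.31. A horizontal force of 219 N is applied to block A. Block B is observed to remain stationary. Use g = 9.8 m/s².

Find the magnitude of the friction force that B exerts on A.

The normal force B exerts on A is simply A's weight, N₁ = 715.4 N.
So the A–B interface can sustain at most μ_s N₁ = 150.2 N of static friction.
P = 219 N exceeds that limit, so A slips over B and the interface friction becomes kinetic: f₁ = μ_k N₁ = 0.07×715.4 = 50.1 N.
By Newton's third law B feels 50.1 N forward from A. With B stationary, the floor's static friction on B balances it: f₂ = 50.1 N (well within μ_s(m_A+m_B)g = 543.8 N).

f ≈ 50.1 N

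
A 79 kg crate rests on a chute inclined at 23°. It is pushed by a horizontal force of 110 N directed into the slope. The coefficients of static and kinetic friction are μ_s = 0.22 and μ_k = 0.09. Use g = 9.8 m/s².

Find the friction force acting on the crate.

Resolve perpendicular to the incline: N = m g cos θ + P sin θ = 79×9.8×cos 23° + 110×sin 23° = 755.6 N.
Along the incline, the net driving force (taking up-slope positive) is P cos θ − m g sin θ = 101.3 − 302.5 = -201.2 N, so equilibrium requires friction f = 201.2 N (up-slope).
The limit of static friction is μ_s N = 166.2 N.
The required 201.2 N exceeds the static limit, so the crate slides down-slope and f = μ_k N = 0.09×755.6 = 68 N.

f ≈ 68 N (up the incline)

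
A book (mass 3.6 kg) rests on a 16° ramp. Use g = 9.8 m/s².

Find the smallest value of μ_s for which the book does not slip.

μ_s,min ≈ 0.287

At the slip threshold m g sin θ = μ_s m g cos θ, so μ_s,min = tan θ.
μ_s,min = tan 16° = 0.287.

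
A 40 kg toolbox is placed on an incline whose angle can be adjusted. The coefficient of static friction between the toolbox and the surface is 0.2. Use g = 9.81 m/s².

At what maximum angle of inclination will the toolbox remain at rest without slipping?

θ_max ≈ 11.3°

At the slip threshold, m g sin θ = μ_s · m g cos θ, so tan θ = μ_s.
θ_max = arctan(0.2) = 11.3°.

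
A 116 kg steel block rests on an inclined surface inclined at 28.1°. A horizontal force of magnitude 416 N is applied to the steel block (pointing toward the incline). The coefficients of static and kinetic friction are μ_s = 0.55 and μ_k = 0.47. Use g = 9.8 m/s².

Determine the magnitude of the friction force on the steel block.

f ≈ 168 N (up the incline)

Normal direction: N = m g cos θ + P sin θ = 1199 N.
Along the incline, the net driving force (taking up-slope positive) is P cos θ − m g sin θ = 367 − 535.4 = -168.5 N, so equilibrium requires friction f = 168.5 N (up-slope).
Maximum static friction: μ_s N = 0.55 × 1199 = 659.3 N.
Since 168.5 N is within the 659.3 N limit, the steel block stays put and friction is exactly 168 N.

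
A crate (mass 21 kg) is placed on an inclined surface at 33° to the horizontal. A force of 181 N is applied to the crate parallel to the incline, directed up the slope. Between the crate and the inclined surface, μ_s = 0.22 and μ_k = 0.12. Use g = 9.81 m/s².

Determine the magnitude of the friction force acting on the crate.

f ≈ 20.7 N (down the incline)

The normal reaction is N = m g cos θ = 172.8 N.
Parallel to the incline, ΣF = 0 gives f = m g sin θ − P = 112.2 − 181 = -68.8 N (up-slope positive).
Static friction can supply at most μ_s N = 38.01 N.
|-68.8| exceeds 38.01 N, so the crate slips up-slope; friction is kinetic, f = μ_k N = 0.12×172.8 = 20.7 N.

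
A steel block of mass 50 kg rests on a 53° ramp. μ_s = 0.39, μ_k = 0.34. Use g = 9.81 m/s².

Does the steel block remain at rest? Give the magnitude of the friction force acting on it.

f ≈ 100 N

N = m g cos θ = 295 N.
Down-slope weight component: m g sin θ = 392 N.
μ_s N = 115 N.
392 > 115 N, so it slides; kinetic friction f = μ_k N = 0.34×295 = 100 N.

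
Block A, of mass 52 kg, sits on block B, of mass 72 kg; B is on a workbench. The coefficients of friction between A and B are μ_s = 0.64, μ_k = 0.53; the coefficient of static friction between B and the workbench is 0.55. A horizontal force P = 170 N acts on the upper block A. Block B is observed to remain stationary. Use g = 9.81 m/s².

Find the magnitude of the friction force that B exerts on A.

Normal force at the A–B interface: N₁ = m_A g = 510.1 N.
So the A–B interface can sustain at most μ_s N₁ = 326.5 N of static friction.
P = 170 N is within that limit, so A and B move together (both at rest); the A–B friction is simply f₁ = P = 170 N.
By Newton's third law B feels 170 N forward from A. With B stationary, the floor's static friction on B balances it: f₂ = 170 N (well within μ_s(m_A+m_B)g = 669 N).

f ≈ 170 N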